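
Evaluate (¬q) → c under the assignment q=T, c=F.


Substitute q=T, c=F:
¬q = F
(¬q) → c = F → F = T

T


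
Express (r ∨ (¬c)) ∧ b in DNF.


Step 1: Distribute ∧ over ∨: (r ∨ (¬c)) ∧ b = (r ∧ b) ∨ ((¬c) ∧ b).

(r ∧ b) ∨ ((¬c) ∧ b)


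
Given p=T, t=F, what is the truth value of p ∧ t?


Conjunction is true only when both operands are true.
Substitute: p=T, t=F.
T ∧ F evaluates to F.

F


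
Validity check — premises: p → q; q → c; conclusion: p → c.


This matches the form of hypothetical syllogism: the conclusion follows in every model of the premises.

Valid.


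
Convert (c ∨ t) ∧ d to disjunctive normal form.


Step 1: Distribute ∧ over ∨: (c ∨ t) ∧ d = (c ∧ d) ∨ (t ∧ d).

(c ∧ d) ∨ (t ∧ d)


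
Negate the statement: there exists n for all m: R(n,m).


Negation flips each quantifier (∀↔∃) and negates the inner predicate.
¬(there exists n for all m: φ) = for all n there exists m: ¬φ.

for all n there exists m: NOT(R(n,m))


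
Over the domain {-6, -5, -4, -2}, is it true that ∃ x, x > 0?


Evaluate the predicate on each element: -6:F, -5:F, -4:F, -2:F.
No element satisfies the predicate.

F


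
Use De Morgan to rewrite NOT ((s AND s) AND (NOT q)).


De Morgan: the negation of a conjunction is the disjunction of the negations.
Distribute NOT across AND, flipping it to OR, and negate each literal.

((NOT s) OR (NOT s)) OR q


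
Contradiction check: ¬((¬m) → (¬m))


Truth table over {m}:
m | φ
-----
F | F
T | F
Every row is false.

Yes, it is a contradiction.


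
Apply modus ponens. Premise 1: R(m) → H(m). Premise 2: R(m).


Modus ponens: from (P → Q) and P, infer Q.
P = 'R(m)' is asserted, and P → Q holds, so Q follows.

H(m).


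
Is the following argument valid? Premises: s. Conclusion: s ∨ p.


This matches the form of disjunction introduction: the conclusion follows in every model of the premises.

Valid.


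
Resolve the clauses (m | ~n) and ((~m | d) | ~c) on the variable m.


The clauses contain complementary literals m and ~m.
Resolution eliminates this pair and disjoins the remaining literals (merging duplicates).

((~n | d) | ~c)


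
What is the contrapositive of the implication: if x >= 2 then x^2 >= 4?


The contrapositive of (P → Q) is (¬Q → ¬P); it is logically equivalent to the original.
Here P = 'x >= 2' and Q = 'x^2 >= 4'.

If not (x^2 >= 4), then not (x >= 2).


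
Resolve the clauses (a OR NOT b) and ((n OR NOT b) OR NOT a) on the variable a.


The clauses contain complementary literals a and NOTa.
Resolution eliminates this pair and disjoins the remaining literals (merging duplicates).

(NOT b OR n)


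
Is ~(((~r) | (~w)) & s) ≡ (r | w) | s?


Compare truth tables:
r | s | w | φ | ψ
-----------------
False | False | False | True | False
True | False | False | True | True
False | True | False | False | True
True | True | False | False | True
False | False | True | True | True
True | False | True | True | True
False | True | True | False | True
True | True | True | True | True
They differ at row 1 (r=False, s=False, w=False): φ=True but ψ=False.

No, they are not logically equivalent.


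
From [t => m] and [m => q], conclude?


Hypothetical syllogism: from (P → Q) and (Q → R), infer (P → R).
Chain the two implications through the shared middle term 'm'.

t => q


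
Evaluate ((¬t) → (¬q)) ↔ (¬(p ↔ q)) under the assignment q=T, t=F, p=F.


Substitute q=T, t=F, p=F:
¬t = T
¬q = F
(¬t) → (¬q) = T → F = F
p ↔ q = F ↔ T = F
¬(p ↔ q) = T
((¬t) → (¬q)) ↔ (¬(p ↔ q)) = F ↔ T = F

F


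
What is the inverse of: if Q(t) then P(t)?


The inverse of (P → Q) is (¬P → ¬Q). It is equivalent to the converse, not to the original.
Here P = 'Q(t)' and Q = 'P(t)'.

If not (Q(t)), then not (P(t)).


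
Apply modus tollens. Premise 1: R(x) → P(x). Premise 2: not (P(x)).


Modus tollens: from (P → Q) and ¬Q, infer ¬P.
Q = 'P(x)' is denied; since P → Q, P must also fail.

Not (R(x)).


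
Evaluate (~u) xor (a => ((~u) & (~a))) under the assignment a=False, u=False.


Substitute a=False, u=False:
~u = True
~u = True
~a = True
(~u) & (~a) = True & True = True
a => ((~u) & (~a)) = False => True = True
(~u) xor (a => ((~u) & (~a))) = True xor True = False

False


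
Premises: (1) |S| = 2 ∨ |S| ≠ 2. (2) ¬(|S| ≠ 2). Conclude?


Disjunctive syllogism: from (P ∨ Q) and ¬P, infer Q.
One disjunct, '|S| ≠ 2', is ruled out; the other must hold.

|S| = 2


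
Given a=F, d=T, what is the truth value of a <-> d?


Biconditional is true when both operands have the same truth value.
Substitute: a=F, d=T.
F <-> T evaluates to F.

F


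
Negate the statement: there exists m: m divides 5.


¬(for all x: φ) = there exists x: ¬φ, and ¬(there exists x: φ) = for all x: ¬φ.
Apply to the existential statement.

for all m: NOT(m divides 5)


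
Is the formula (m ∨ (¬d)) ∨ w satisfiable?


Search for a satisfying assignment over {d, m, w}.
Try d=F, m=F, w=F: the formula evaluates to T.
A satisfying assignment exists.

Satisfiable.


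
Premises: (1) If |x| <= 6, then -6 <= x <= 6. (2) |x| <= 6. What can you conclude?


Modus ponens: from (P → Q) and P, infer Q.
P = '|x| <= 6' is asserted, and P → Q holds, so Q follows.

-6 <= x <= 6.


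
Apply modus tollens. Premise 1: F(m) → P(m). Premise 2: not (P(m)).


Modus tollens: from (P → Q) and ¬Q, infer ¬P.
Q = 'P(m)' is denied; since P → Q, P must also fail.

Not (F(m)).


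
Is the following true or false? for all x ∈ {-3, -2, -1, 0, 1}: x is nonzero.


Evaluate the predicate on each element: -3:T, -2:T, -1:T, 0:F, 1:T.
Counterexample x = 0 fails the predicate.

F


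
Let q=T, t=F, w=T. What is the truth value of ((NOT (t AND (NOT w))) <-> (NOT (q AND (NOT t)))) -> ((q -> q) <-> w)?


Substitute q=T, t=F, w=T:
NOT w = F
t AND (NOT w) = F AND F = F
NOT (t AND (NOT w)) = T
NOT t = T
q AND (NOT t) = T AND T = T
NOT (q AND (NOT t)) = F
(NOT (t AND (NOT w))) <-> (NOT (q AND (NOT t))) = T <-> F = F
q -> q = T -> T = T
(q -> q) <-> w = T <-> T = T
((NOT (t AND (NOT w))) <-> (NOT (q AND (NOT t)))) -> ((q -> q) <-> w) = F -> T = T

T


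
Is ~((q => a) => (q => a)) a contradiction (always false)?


Truth table over {a, q}:
a | q | φ
---------
False | False | False
True | False | False
False | True | False
True | True | False
Every row is false.

Yes, it is a contradiction.


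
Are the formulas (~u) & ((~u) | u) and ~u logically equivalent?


Compare truth tables:
u | φ | ψ
---------
False | True | True
True | False | False
The columns φ and ψ agree on every row.

Yes, they are logically equivalent.


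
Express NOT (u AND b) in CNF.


Step 1: Apply De Morgan: ¬(u ∧ b) = ¬u ∨ ¬b.

(NOT u) OR (NOT b)


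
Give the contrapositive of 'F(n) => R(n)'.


The contrapositive of (P → Q) is (¬Q → ¬P); it is logically equivalent to the original.
Here P = 'F(n)' and Q = 'R(n)'.

If not (R(n)), then not (F(n)).


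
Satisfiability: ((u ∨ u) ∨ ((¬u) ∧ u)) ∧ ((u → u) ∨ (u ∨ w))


Search for a satisfying assignment over {u, w}.
Try u=T, w=F: the formula evaluates to T.
A satisfying assignment exists.

Satisfiable.


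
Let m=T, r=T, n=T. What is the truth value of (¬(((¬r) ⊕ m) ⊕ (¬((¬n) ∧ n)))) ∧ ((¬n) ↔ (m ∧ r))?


Substitute m=T, r=T, n=T:
… (earlier sub-steps elided)
(¬r) ⊕ m = F ⊕ T = T
¬n = F
(¬n) ∧ n = F ∧ T = F
¬((¬n) ∧ n) = T
((¬r) ⊕ m) ⊕ (¬((¬n) ∧ n)) = T ⊕ T = F
¬(((¬r) ⊕ m) ⊕ (¬((¬n) ∧ n))) = T
¬n = F
m ∧ r = T ∧ T = T
(¬n) ↔ (m ∧ r) = F ↔ T = F
(¬(((¬r) ⊕ m) ⊕ (¬((¬n) ∧ n)))) ∧ ((¬n) ↔ (m ∧ r)) = T ∧ F = F

F


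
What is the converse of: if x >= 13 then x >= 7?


The converse of (P → Q) is (Q → P). It is not in general equivalent to the original.
Here P = 'x >= 13' and Q = 'x >= 7'.

If x >= 7, then x >= 13.


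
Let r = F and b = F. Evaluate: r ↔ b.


Biconditional is true when both operands have the same truth value.
Substitute: r=F, b=F.
F ↔ F evaluates to T.

T


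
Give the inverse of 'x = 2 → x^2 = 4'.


The inverse of (P → Q) is (¬P → ¬Q). It is equivalent to the converse, not to the original.
Here P = 'x = 2' and Q = 'x^2 = 4'.

If not (x = 2), then not (x^2 = 4).


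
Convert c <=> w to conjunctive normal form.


Step 1: Rewrite c ↔ w as (c → w) ∧ (w → c).
Step 2: Rewrite each implication as a disjunction.

((~c) | w) & ((~w) | c)


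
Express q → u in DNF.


Step 1: Rewrite q → u as ¬q ∨ u.

(¬q) ∨ u


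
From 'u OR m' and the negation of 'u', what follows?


Disjunctive syllogism: from (P ∨ Q) and ¬P, infer Q.
One disjunct, 'u', is ruled out; the other must hold.

m


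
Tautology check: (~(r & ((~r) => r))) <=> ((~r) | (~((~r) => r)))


Build the truth table over {r}:
r | φ
-----
False | True
True | True
Every row evaluates to true.

Yes, it is a tautology.


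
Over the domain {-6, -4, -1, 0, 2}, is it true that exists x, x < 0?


Evaluate the predicate on each element: -6:True, -4:True, -1:True, 0:False, 2:False.
Witness x = -6 satisfies the predicate.

True


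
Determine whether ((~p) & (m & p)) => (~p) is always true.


Build the truth table over {m, p}:
m | p | φ
---------
False | False | True
True | False | True
False | True | True
True | True | True
Every row evaluates to true.

Yes, it is a tautology.


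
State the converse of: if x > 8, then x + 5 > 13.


The converse of (P → Q) is (Q → P). It is not in general equivalent to the original.
Here P = 'x > 8' and Q = 'x + 5 > 13'.

If x + 5 > 13, then x > 8.


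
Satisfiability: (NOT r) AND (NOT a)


Search for a satisfying assignment over {a, r}.
Try a=F, r=F: the formula evaluates to T.
A satisfying assignment exists.

Satisfiable.


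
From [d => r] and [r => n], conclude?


Hypothetical syllogism: from (P → Q) and (Q → R), infer (P → R).
Chain the two implications through the shared middle term 'r'.

d => n


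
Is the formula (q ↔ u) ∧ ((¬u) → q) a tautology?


Build the truth table over {q, u}:
q | u | φ
---------
F | F | F
T | F | F
F | T | F
T | T | T
Counterexample at row 1: with q=F, u=F, the formula is F.

No, it is not a tautology.


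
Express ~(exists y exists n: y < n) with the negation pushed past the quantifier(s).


Negation flips each quantifier (∀↔∃) and negates the inner predicate.
¬(exists y exists n: φ) = forall y forall n: ¬φ.

forall y forall n: ~(y < n)


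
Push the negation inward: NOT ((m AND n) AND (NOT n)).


De Morgan: the negation of a conjunction is the disjunction of the negations.
Distribute NOT across AND, flipping it to OR, and negate each literal.

((NOT m) OR (NOT n)) OR n


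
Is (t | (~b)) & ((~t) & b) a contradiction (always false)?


Truth table over {b, t}:
b | t | φ
---------
False | False | False
True | False | False
False | True | False
True | True | False
Every row is false.

Yes, it is a contradiction.


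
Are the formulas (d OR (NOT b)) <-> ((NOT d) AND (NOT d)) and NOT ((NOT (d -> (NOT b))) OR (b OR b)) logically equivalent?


Compare truth tables:
b | d | φ | ψ
-------------
F | F | T | T
T | F | F | F
F | T | F | T
T | T | F | F
They differ at row 3 (b=F, d=T): φ=F but ψ=T.

No, they are not logically equivalent.


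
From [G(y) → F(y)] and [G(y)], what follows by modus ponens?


Modus ponens: from (P → Q) and P, infer Q.
P = 'G(y)' is asserted, and P → Q holds, so Q follows.

F(y).


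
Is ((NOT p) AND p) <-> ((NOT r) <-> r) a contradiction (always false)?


Truth table over {p, r}:
p | r | φ
---------
F | F | T
T | F | T
F | T | T
T | T | T
Satisfying assignment at row 1: p=F, r=F gives T.

No, it is not a contradiction.


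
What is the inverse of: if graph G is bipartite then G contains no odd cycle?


The inverse of (P → Q) is (¬P → ¬Q). It is equivalent to the converse, not to the original.
Here P = 'graph G is bipartite' and Q = 'G contains no odd cycle'.

If not (graph G is bipartite), then not (G contains no odd cycle).


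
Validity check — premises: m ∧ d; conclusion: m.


This matches the form of conjunction elimination: the conclusion follows in every model of the premises.

Valid.


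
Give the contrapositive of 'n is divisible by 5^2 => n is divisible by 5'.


The contrapositive of (P → Q) is (¬Q → ¬P); it is logically equivalent to the original.
Here P = 'n is divisible by 5^2' and Q = 'n is divisible by 5'.

If not (n is divisible by 5), then not (n is divisible by 5^2).


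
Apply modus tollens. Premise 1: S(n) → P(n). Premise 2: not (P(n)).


Modus tollens: from (P → Q) and ¬Q, infer ¬P.
Q = 'P(n)' is denied; since P → Q, P must also fail.

Not (S(n)).


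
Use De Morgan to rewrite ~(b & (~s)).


De Morgan: the negation of a conjunction is the disjunction of the negations.
Distribute ~ across &, flipping it to |, and negate each literal.

(~b) | s


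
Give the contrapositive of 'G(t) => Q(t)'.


The contrapositive of (P → Q) is (¬Q → ¬P); it is logically equivalent to the original.
Here P = 'G(t)' and Q = 'Q(t)'.

If not (Q(t)), then not (G(t)).


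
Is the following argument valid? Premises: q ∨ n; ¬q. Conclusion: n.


This matches the form of disjunctive syllogism: the conclusion follows in every model of the premises.

Valid.


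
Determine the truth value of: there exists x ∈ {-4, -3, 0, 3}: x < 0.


Evaluate the predicate on each element: -4:T, -3:T, 0:F, 3:F.
Witness x = -4 satisfies the predicate.

T


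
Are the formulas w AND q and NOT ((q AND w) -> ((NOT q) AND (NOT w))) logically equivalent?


Compare truth tables:
q | w | φ | ψ
-------------
F | F | F | F
T | F | F | F
F | T | F | F
T | T | T | T
The columns φ and ψ agree on every row.

Yes, they are logically equivalent.


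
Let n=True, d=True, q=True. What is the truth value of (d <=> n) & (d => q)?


Substitute n=True, d=True, q=True:
d <=> n = True <=> True = True
d => q = True => True = True
(d <=> n) & (d => q) = True & True = True

True


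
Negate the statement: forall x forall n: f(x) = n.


Negation flips each quantifier (∀↔∃) and negates the inner predicate.
¬(forall x forall n: φ) = exists x exists n: ¬φ.

exists x exists n: ~(f(x) = n)


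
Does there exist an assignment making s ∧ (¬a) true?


Search for a satisfying assignment over {a, s}.
Try a=F, s=T: the formula evaluates to T.
A satisfying assignment exists.

Satisfiable.


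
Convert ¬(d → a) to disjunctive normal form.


Step 1: Rewrite implication then negate: ¬(¬d ∨ a) = d ∧ ¬a.

d ∧ (¬a)


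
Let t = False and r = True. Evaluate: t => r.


Implication is false only when antecedent is true and consequent is false.
Substitute: t=False, r=True.
False => True evaluates to True.

True


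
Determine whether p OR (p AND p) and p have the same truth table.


Compare truth tables:
p | φ | ψ
---------
F | F | F
T | T | T
The columns φ and ψ agree on every row.

Yes, they are logically equivalent.


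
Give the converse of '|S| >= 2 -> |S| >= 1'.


The converse of (P → Q) is (Q → P). It is not in general equivalent to the original.
Here P = '|S| >= 2' and Q = '|S| >= 1'.

If |S| >= 1, then |S| >= 2.


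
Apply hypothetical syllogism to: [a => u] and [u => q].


Hypothetical syllogism: from (P → Q) and (Q → R), infer (P → R).
Chain the two implications through the shared middle term 'u'.

a => q


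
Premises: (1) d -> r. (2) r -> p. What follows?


Hypothetical syllogism: from (P → Q) and (Q → R), infer (P → R).
Chain the two implications through the shared middle term 'r'.

d -> p


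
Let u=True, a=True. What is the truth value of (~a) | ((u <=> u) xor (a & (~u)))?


Substitute u=True, a=True:
~a = False
u <=> u = True <=> True = True
~u = False
a & (~u) = True & False = False
(u <=> u) xor (a & (~u)) = True xor False = True
(~a) | ((u <=> u) xor (a & (~u))) = False | True = True

True


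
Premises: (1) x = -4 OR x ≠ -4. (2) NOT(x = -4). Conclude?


Disjunctive syllogism: from (P ∨ Q) and ¬P, infer Q.
One disjunct, 'x = -4', is ruled out; the other must hold.

x ≠ -4


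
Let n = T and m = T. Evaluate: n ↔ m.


Biconditional is true when both operands have the same truth value.
Substitute: n=T, m=T.
T ↔ T evaluates to T.

T


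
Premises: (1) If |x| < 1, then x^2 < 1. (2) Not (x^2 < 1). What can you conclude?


Modus tollens: from (P → Q) and ¬Q, infer ¬P.
Q = 'x^2 < 1' is denied; since P → Q, P must also fail.

Not (|x| < 1).


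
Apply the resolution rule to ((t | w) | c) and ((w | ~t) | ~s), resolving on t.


The clauses contain complementary literals t and ~t.
Resolution eliminates this pair and disjoins the remaining literals (merging duplicates).

((w | c) | ~s)


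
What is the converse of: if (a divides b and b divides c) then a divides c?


The converse of (P → Q) is (Q → P). It is not in general equivalent to the original.
Here P = '(a divides b and b divides c)' and Q = 'a divides c'.

If a divides c, then (a divides b and b divides c).


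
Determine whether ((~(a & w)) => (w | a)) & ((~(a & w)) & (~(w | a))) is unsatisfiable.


Truth table over {a, w}:
a | w | φ
---------
False | False | False
True | False | False
False | True | False
True | True | False
Every row is false.

Yes, it is a contradiction.


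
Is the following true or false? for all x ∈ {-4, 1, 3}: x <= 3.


Evaluate the predicate on each element: -4:T, 1:T, 3:T.
Every element satisfies the predicate.

T


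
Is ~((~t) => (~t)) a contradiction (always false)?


Truth table over {t}:
t | φ
-----
False | False
True | False
Every row is false.

Yes, it is a contradiction.


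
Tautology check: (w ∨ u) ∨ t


Build the truth table over {t, u, w}:
t | u | w | φ
-------------
F | F | F | F
T | F | F | T
F | T | F | T
T | T | F | T
F | F | T | T
T | F | T | T
F | T | T | T
T | T | T | T
Counterexample at row 1: with t=F, u=F, w=F, the formula is F.

No, it is not a tautology.


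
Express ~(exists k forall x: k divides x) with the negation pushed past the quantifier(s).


Negation flips each quantifier (∀↔∃) and negates the inner predicate.
¬(exists k forall x: φ) = forall k exists x: ¬φ.

forall k exists x: ~(k divides x)


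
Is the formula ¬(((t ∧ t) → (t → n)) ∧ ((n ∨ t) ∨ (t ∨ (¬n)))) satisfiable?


Search for a satisfying assignment over {n, t}.
Try n=F, t=T: the formula evaluates to T.
A satisfying assignment exists.

Satisfiable.


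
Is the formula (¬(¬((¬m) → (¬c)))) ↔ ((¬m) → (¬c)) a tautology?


Build the truth table over {c, m}:
c | m | φ
---------
F | F | T
T | F | T
F | T | T
T | T | T
Every row evaluates to true.

Yes, it is a tautology.


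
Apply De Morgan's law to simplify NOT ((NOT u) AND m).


De Morgan: the negation of a conjunction is the disjunction of the negations.
Distribute NOT across AND, flipping it to OR, and negate each literal.

u OR (NOT m)


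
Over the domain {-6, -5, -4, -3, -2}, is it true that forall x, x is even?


Evaluate the predicate on each element: -6:True, -5:False, -4:True, -3:False, -2:True.
Counterexample x = -5 fails the predicate.

False


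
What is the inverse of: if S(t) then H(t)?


The inverse of (P → Q) is (¬P → ¬Q). It is equivalent to the converse, not to the original.
Here P = 'S(t)' and Q = 'H(t)'.

If not (S(t)), then not (H(t)).


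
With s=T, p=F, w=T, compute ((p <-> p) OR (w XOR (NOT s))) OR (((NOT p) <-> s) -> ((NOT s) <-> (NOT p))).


Substitute s=T, p=F, w=T:
… (earlier sub-steps elided)
NOT s = F
w XOR (NOT s) = T XOR F = T
(p <-> p) OR (w XOR (NOT s)) = T OR T = T
NOT p = T
(NOT p) <-> s = T <-> T = T
NOT s = F
NOT p = T
(NOT s) <-> (NOT p) = F <-> T = F
((NOT p) <-> s) -> ((NOT s) <-> (NOT p)) = T -> F = F
((p <-> p) OR (w XOR (NOT s))) OR (((NOT p) <-> s) -> ((NOT s) <-> (NOT p))) = T OR F = T

T


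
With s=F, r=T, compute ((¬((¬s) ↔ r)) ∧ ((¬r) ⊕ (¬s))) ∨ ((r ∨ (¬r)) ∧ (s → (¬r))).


Substitute s=F, r=T:
… (earlier sub-steps elided)
¬r = F
¬s = T
(¬r) ⊕ (¬s) = F ⊕ T = T
(¬((¬s) ↔ r)) ∧ ((¬r) ⊕ (¬s)) = F ∧ T = F
¬r = F
r ∨ (¬r) = T ∨ F = T
¬r = F
s → (¬r) = F → F = T
(r ∨ (¬r)) ∧ (s → (¬r)) = T ∧ T = T
((¬((¬s) ↔ r)) ∧ ((¬r) ⊕ (¬s))) ∨ ((r ∨ (¬r)) ∧ (s → (¬r))) = F ∨ T = T

T


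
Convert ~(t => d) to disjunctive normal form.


Step 1: Rewrite implication then negate: ¬(¬t ∨ d) = t ∧ ¬d.

t & (~d)


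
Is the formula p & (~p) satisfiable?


Check all 2 assignments over {p}:
p | φ
-----
False | False
True | False
No assignment makes the formula true.

Unsatisfiable.


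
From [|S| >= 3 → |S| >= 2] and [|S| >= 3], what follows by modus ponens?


Modus ponens: from (P → Q) and P, infer Q.
P = '|S| >= 3' is asserted, and P → Q holds, so Q follows.

|S| >= 2.


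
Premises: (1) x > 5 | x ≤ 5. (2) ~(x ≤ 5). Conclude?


Disjunctive syllogism: from (P ∨ Q) and ¬P, infer Q.
One disjunct, 'x ≤ 5', is ruled out; the other must hold.

x > 5


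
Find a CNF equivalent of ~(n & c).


Step 1: Apply De Morgan: ¬(n ∧ c) = ¬n ∨ ¬c.

(~n) | (~c)


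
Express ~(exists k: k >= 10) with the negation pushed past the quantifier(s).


¬(forall x: φ) = exists x: ¬φ, and ¬(exists x: φ) = forall x: ¬φ.
Apply to the existential statement.

forall k: ~(k >= 10)


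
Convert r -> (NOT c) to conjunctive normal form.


Step 1: Rewrite r → (¬c) as ¬r ∨ (¬c).

(NOT r) OR (NOT c)


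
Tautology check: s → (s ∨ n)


Build the truth table over {n, s}:
n | s | φ
---------
F | F | T
T | F | T
F | T | T
T | T | T
Every row evaluates to true.

Yes, it is a tautology.


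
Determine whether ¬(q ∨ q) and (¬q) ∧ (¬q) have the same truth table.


Compare truth tables:
q | φ | ψ
---------
F | T | T
T | F | F
The columns φ and ψ agree on every row.

Yes, they are logically equivalent.


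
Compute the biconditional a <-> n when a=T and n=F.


Biconditional is true when both operands have the same truth value.
Substitute: a=T, n=F.
T <-> F evaluates to F.

F


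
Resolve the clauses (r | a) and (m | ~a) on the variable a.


The clauses contain complementary literals a and ~a.
Resolution eliminates this pair and disjoins the remaining literals (merging duplicates).

(r | m)


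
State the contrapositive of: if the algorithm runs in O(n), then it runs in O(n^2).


The contrapositive of (P → Q) is (¬Q → ¬P); it is logically equivalent to the original.
Here P = 'the algorithm runs in O(n)' and Q = 'it runs in O(n^2)'.

If not (it runs in O(n^2)), then not (the algorithm runs in O(n)).


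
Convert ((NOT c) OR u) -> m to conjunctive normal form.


Step 1: Rewrite as ¬((¬c) ∨ u) ∨ m = (¬(¬c) ∧ ¬u) ∨ m.
Step 2: Distribute ∨ over ∧.
Step 3: Eliminate any double negations (¬¬X = X).

(c OR m) AND ((NOT u) OR m)


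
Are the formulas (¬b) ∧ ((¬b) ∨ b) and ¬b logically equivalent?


Compare truth tables:
b | φ | ψ
---------
F | T | T
T | F | F
The columns φ and ψ agree on every row.

Yes, they are logically equivalent.


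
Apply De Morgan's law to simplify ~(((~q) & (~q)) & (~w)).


De Morgan: the negation of a conjunction is the disjunction of the negations.
Distribute ~ across &, flipping it to |, and negate each literal.

(q | q) | w


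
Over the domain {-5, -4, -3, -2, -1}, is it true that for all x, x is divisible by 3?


Evaluate the predicate on each element: -5:F, -4:F, -3:T, -2:F, -1:F.
Counterexample x = -5 fails the predicate.

F


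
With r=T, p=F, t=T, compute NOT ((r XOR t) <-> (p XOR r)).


Substitute r=T, p=F, t=T:
r XOR t = T XOR T = F
p XOR r = F XOR T = T
(r XOR t) <-> (p XOR r) = F <-> T = F
NOT ((r XOR t) <-> (p XOR r)) = T

T


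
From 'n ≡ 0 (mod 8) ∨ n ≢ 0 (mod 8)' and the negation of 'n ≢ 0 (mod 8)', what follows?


Disjunctive syllogism: from (P ∨ Q) and ¬P, infer Q.
One disjunct, 'n ≢ 0 (mod 8)', is ruled out; the other must hold.

n ≡ 0 (mod 8)


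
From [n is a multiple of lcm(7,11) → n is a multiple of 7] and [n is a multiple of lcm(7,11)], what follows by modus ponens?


Modus ponens: from (P → Q) and P, infer Q.
P = 'n is a multiple of lcm(7,11)' is asserted, and P → Q holds, so Q follows.

n is a multiple of 7.


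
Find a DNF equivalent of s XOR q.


Step 1: s ⊕ q is true exactly when they disagree: (s ∧ ¬q) ∨ (¬s ∧ q).

(s AND (NOT q)) OR ((NOT s) AND q)


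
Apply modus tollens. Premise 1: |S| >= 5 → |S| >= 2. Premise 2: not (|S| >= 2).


Modus tollens: from (P → Q) and ¬Q, infer ¬P.
Q = '|S| >= 2' is denied; since P → Q, P must also fail.

Not (|S| >= 5).


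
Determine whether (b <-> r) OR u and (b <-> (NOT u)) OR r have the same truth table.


Compare truth tables:
b | r | u | φ | ψ
-----------------
F | F | F | T | F
T | F | F | F | T
F | T | F | F | T
T | T | F | T | T
F | F | T | T | T
T | F | T | T | F
F | T | T | T | T
T | T | T | T | T
They differ at row 1 (b=F, r=F, u=F): φ=T but ψ=F.

No, they are not logically equivalent.


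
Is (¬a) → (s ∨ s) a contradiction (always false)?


Truth table over {a, s}:
a | s | φ
---------
F | F | F
T | F | T
F | T | T
T | T | T
Satisfying assignment at row 2: a=T, s=F gives T.

No, it is not a contradiction.


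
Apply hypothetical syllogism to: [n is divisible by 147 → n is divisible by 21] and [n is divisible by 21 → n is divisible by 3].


Hypothetical syllogism: from (P → Q) and (Q → R), infer (P → R).
Chain the two implications through the shared middle term 'n is divisible by 21'.

n is divisible by 147 → n is divisible by 3


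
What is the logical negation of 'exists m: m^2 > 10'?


¬(forall x: φ) = exists x: ¬φ, and ¬(exists x: φ) = forall x: ¬φ.
Apply to the existential statement.

forall m: ~(m^2 > 10)


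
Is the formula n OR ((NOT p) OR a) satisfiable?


Search for a satisfying assignment over {a, n, p}.
Try a=F, n=F, p=F: the formula evaluates to T.
A satisfying assignment exists.

Satisfiable.


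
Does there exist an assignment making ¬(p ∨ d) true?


Search for a satisfying assignment over {d, p}.
Try d=F, p=F: the formula evaluates to T.
A satisfying assignment exists.

Satisfiable.


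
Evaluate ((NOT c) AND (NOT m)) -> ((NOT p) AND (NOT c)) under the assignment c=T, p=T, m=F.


Substitute c=T, p=T, m=F:
NOT c = F
NOT m = T
(NOT c) AND (NOT m) = F AND T = F
NOT p = F
NOT c = F
(NOT p) AND (NOT c) = F AND F = F
((NOT c) AND (NOT m)) -> ((NOT p) AND (NOT c)) = F -> F = T

T


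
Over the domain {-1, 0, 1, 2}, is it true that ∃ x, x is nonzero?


Evaluate the predicate on each element: -1:T, 0:F, 1:T, 2:T.
Witness x = -1 satisfies the predicate.

T


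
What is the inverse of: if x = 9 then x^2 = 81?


The inverse of (P → Q) is (¬P → ¬Q). It is equivalent to the converse, not to the original.
Here P = 'x = 9' and Q = 'x^2 = 81'.

If not (x = 9), then not (x^2 = 81).


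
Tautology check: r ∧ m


Build the truth table over {m, r}:
m | r | φ
---------
F | F | F
T | F | F
F | T | F
T | T | T
Counterexample at row 1: with m=F, r=F, the formula is F.

No, it is not a tautology.


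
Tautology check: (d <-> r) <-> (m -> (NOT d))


Build the truth table over {d, m, r}:
d | m | r | φ
-------------
F | F | F | T
T | F | F | F
F | T | F | T
T | T | F | T
F | F | T | F
T | F | T | T
F | T | T | F
T | T | T | F
Counterexample at row 2: with d=T, m=F, r=F, the formula is F.

No, it is not a tautology.


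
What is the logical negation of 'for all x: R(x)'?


¬(for all x: φ) = there exists x: ¬φ, and ¬(there exists x: φ) = for all x: ¬φ.
Apply to the universal statement.

there exists x: NOT(R(x))


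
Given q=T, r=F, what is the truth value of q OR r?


Disjunction is false only when both operands are false.
Substitute: q=T, r=F.
T OR F evaluates to T.

T


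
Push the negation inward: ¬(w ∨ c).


De Morgan: the negation of a disjunction is the conjunction of the negations.
Distribute ¬ across ∨, flipping it to ∧, and negate each literal.

(¬w) ∧ (¬c)


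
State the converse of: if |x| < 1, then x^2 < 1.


The converse of (P → Q) is (Q → P). It is not in general equivalent to the original.
Here P = '|x| < 1' and Q = 'x^2 < 1'.

If x^2 < 1, then |x| < 1.


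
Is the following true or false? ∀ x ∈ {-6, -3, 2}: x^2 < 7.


Evaluate the predicate on each element: -6:F, -3:F, 2:T.
Counterexample x = -6 fails the predicate.

F


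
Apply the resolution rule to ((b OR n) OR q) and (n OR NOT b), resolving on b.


The clauses contain complementary literals b and NOTb.
Resolution eliminates this pair and disjoins the remaining literals (merging duplicates).

(q OR n)


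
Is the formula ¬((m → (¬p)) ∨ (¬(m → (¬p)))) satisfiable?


Check all 4 assignments over {m, p}:
m | p | φ
---------
F | F | F
T | F | F
F | T | F
T | T | F
No assignment makes the formula true.

Unsatisfiable.


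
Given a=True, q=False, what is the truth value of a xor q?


Exclusive or is true when exactly one operand is true.
Substitute: a=True, q=False.
True xor False evaluates to True.

True


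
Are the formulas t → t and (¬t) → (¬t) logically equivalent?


Compare truth tables:
t | φ | ψ
---------
F | T | T
T | T | T
The columns φ and ψ agree on every row.

Yes, they are logically equivalent.


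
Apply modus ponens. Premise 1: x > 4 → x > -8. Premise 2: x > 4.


Modus ponens: from (P → Q) and P, infer Q.
P = 'x > 4' is asserted, and P → Q holds, so Q follows.

x > -8.


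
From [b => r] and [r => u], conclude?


Hypothetical syllogism: from (P → Q) and (Q → R), infer (P → R).
Chain the two implications through the shared middle term 'r'.

b => u


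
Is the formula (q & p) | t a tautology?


Build the truth table over {p, q, t}:
p | q | t | φ
-------------
False | False | False | False
True | False | False | False
False | True | False | False
True | True | False | True
False | False | True | True
True | False | True | True
False | True | True | True
True | True | True | True
Counterexample at row 1: with p=False, q=False, t=False, the formula is False.

No, it is not a tautology.


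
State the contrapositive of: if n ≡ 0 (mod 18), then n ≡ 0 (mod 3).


The contrapositive of (P → Q) is (¬Q → ¬P); it is logically equivalent to the original.
Here P = 'n ≡ 0 (mod 18)' and Q = 'n ≡ 0 (mod 3)'.

If not (n ≡ 0 (mod 3)), then not (n ≡ 0 (mod 18)).


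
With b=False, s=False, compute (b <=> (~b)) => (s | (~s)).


Substitute b=False, s=False:
~b = True
b <=> (~b) = False <=> True = False
~s = True
s | (~s) = False | True = True
(b <=> (~b)) => (s | (~s)) = False => True = True

True


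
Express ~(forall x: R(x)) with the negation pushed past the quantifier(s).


¬(forall x: φ) = exists x: ¬φ, and ¬(exists x: φ) = forall x: ¬φ.
Apply to the universal statement.

exists x: ~(R(x))


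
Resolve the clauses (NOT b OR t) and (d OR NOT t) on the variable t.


The clauses contain complementary literals t and NOTt.
Resolution eliminates this pair and disjoins the remaining literals (merging duplicates).

(NOT b OR d)


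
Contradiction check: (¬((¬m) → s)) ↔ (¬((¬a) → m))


Truth table over {a, m, s}:
a | m | s | φ
-------------
F | F | F | T
T | F | F | F
F | T | F | T
T | T | F | T
F | F | T | F
T | F | T | T
F | T | T | T
T | T | T | T
Satisfying assignment at row 1: a=F, m=F, s=F gives T.

No, it is not a contradiction.


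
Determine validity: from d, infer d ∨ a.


This matches the form of disjunction introduction: the conclusion follows in every model of the premises.

Valid.


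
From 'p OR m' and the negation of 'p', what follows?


Disjunctive syllogism: from (P ∨ Q) and ¬P, infer Q.
One disjunct, 'p', is ruled out; the other must hold.

m


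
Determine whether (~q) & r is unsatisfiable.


Truth table over {q, r}:
q | r | φ
---------
False | False | False
True | False | False
False | True | True
True | True | False
Satisfying assignment at row 3: q=False, r=True gives True.

No, it is not a contradiction.


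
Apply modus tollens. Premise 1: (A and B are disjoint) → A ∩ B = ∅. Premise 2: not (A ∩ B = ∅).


Modus tollens: from (P → Q) and ¬Q, infer ¬P.
Q = 'A ∩ B = ∅' is denied; since P → Q, P must also fail.

Not ((A and B are disjoint)).


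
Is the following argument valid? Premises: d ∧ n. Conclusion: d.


This matches the form of conjunction elimination: the conclusion follows in every model of the premises.

Valid.


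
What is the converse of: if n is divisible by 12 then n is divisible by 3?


The converse of (P → Q) is (Q → P). It is not in general equivalent to the original.
Here P = 'n is divisible by 12' and Q = 'n is divisible by 3'.

If n is divisible by 3, then n is divisible by 12.


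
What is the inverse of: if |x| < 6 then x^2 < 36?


The inverse of (P → Q) is (¬P → ¬Q). It is equivalent to the converse, not to the original.
Here P = '|x| < 6' and Q = 'x^2 < 36'.

If not (|x| < 6), then not (x^2 < 36).


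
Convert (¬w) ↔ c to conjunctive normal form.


Step 1: Rewrite (¬w) ↔ c as ((¬w) → c) ∧ (c → (¬w)).
Step 2: Rewrite each implication as a disjunction.
Step 3: Eliminate any double negations (¬¬X = X).

(w ∨ c) ∧ ((¬c) ∨ (¬w))


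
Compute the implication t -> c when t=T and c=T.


Implication is false only when antecedent is true and consequent is false.
Substitute: t=T, c=T.
T -> T evaluates to T.

T


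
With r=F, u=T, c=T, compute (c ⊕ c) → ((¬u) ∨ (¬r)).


Substitute r=F, u=T, c=T:
c ⊕ c = T ⊕ T = F
¬u = F
¬r = T
(¬u) ∨ (¬r) = F ∨ T = T
(c ⊕ c) → ((¬u) ∨ (¬r)) = F → T = T

T


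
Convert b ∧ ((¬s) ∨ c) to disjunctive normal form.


Step 1: Distribute ∧ over ∨: b ∧ ((¬s) ∨ c) = (b ∧ (¬s)) ∨ (b ∧ c).

(b ∧ (¬s)) ∨ (b ∧ c)


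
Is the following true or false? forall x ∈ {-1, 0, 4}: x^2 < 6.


Evaluate the predicate on each element: -1:True, 0:True, 4:False.
Counterexample x = 4 fails the predicate.

False


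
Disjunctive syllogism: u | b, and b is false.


Disjunctive syllogism: from (P ∨ Q) and ¬P, infer Q.
One disjunct, 'b', is ruled out; the other must hold.

u


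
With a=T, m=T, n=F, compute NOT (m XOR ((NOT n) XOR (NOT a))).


Substitute a=T, m=T, n=F:
NOT n = T
NOT a = F
(NOT n) XOR (NOT a) = T XOR F = T
m XOR ((NOT n) XOR (NOT a)) = T XOR T = F
NOT (m XOR ((NOT n) XOR (NOT a))) = T

T


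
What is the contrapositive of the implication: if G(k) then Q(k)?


The contrapositive of (P → Q) is (¬Q → ¬P); it is logically equivalent to the original.
Here P = 'G(k)' and Q = 'Q(k)'.

If not (Q(k)), then not (G(k)).


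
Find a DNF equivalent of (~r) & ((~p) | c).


Step 1: Distribute ∧ over ∨: (¬r) ∧ ((¬p) ∨ c) = ((¬r) ∧ (¬p)) ∨ ((¬r) ∧ c).

((~r) & (~p)) | ((~r) & c)


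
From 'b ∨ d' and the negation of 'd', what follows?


Disjunctive syllogism: from (P ∨ Q) and ¬P, infer Q.
One disjunct, 'd', is ruled out; the other must hold.

b


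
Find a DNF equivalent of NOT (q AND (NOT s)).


Step 1: Apply De Morgan: ¬(q ∧ (¬s)) = ¬q ∨ ¬(¬s).
Step 2: Eliminate any double negations (¬¬X = X).

(NOT q) OR s


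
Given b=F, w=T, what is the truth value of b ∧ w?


Conjunction is true only when both operands are true.
Substitute: b=F, w=T.
F ∧ T evaluates to F.

F


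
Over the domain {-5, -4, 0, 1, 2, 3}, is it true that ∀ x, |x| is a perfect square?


Evaluate the predicate on each element: -5:F, -4:T, 0:T, 1:T, 2:F, 3:F.
Counterexample x = -5 fails the predicate.

F


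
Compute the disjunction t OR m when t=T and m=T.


Disjunction is false only when both operands are false.
Substitute: t=T, m=T.
T OR T evaluates to T.

T


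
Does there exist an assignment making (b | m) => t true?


Search for a satisfying assignment over {b, m, t}.
Try b=False, m=False, t=False: the formula evaluates to True.
A satisfying assignment exists.

Satisfiable.


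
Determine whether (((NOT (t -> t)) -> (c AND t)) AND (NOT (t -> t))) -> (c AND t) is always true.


Build the truth table over {c, t}:
c | t | φ
---------
F | F | T
T | F | T
F | T | T
T | T | T
Every row evaluates to true.

Yes, it is a tautology.


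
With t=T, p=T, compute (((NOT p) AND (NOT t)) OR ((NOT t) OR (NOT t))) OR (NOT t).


Substitute t=T, p=T:
NOT p = F
NOT t = F
(NOT p) AND (NOT t) = F AND F = F
NOT t = F
NOT t = F
(NOT t) OR (NOT t) = F OR F = F
((NOT p) AND (NOT t)) OR ((NOT t) OR (NOT t)) = F OR F = F
NOT t = F
(((NOT p) AND (NOT t)) OR ((NOT t) OR (NOT t))) OR (NOT t) = F OR F = F

F


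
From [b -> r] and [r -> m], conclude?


Hypothetical syllogism: from (P → Q) and (Q → R), infer (P → R).
Chain the two implications through the shared middle term 'r'.

b -> m


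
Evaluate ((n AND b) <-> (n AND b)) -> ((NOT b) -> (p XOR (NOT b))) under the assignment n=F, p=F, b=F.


Substitute n=F, p=F, b=F:
n AND b = F AND F = F
n AND b = F AND F = F
(n AND b) <-> (n AND b) = F <-> F = T
NOT b = T
NOT b = T
p XOR (NOT b) = F XOR T = T
(NOT b) -> (p XOR (NOT b)) = T -> T = T
((n AND b) <-> (n AND b)) -> ((NOT b) -> (p XOR (NOT b))) = T -> T = T

T


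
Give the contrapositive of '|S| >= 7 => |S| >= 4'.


The contrapositive of (P → Q) is (¬Q → ¬P); it is logically equivalent to the original.
Here P = '|S| >= 7' and Q = '|S| >= 4'.

If not (|S| >= 4), then not (|S| >= 7).


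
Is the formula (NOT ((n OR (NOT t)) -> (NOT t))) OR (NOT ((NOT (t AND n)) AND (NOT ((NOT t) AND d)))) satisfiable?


Search for a satisfying assignment over {d, n, t}.
Try d=T, n=F, t=F: the formula evaluates to T.
A satisfying assignment exists.

Satisfiable.


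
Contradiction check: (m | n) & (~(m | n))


Truth table over {m, n}:
m | n | φ
---------
False | False | False
True | False | False
False | True | False
True | True | False
Every row is false.

Yes, it is a contradiction.


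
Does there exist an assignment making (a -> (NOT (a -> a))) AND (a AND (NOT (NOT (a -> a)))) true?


Check all 2 assignments over {a}:
a | φ
-----
F | F
T | F
No assignment makes the formula true.

Unsatisfiable.


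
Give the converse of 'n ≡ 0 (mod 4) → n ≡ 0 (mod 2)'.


The converse of (P → Q) is (Q → P). It is not in general equivalent to the original.
Here P = 'n ≡ 0 (mod 4)' and Q = 'n ≡ 0 (mod 2)'.

If n ≡ 0 (mod 2), then n ≡ 0 (mod 4).


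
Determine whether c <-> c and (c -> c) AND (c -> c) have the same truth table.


Compare truth tables:
c | φ | ψ
---------
F | T | T
T | T | T
The columns φ and ψ agree on every row.

Yes, they are logically equivalent.


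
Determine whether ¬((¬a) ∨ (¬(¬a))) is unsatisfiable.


Truth table over {a}:
a | φ
-----
F | F
T | F
Every row is false.

Yes, it is a contradiction.


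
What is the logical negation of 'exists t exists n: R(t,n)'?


Negation flips each quantifier (∀↔∃) and negates the inner predicate.
¬(exists t exists n: φ) = forall t forall n: ¬φ.

forall t forall n: ~(R(t,n))
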